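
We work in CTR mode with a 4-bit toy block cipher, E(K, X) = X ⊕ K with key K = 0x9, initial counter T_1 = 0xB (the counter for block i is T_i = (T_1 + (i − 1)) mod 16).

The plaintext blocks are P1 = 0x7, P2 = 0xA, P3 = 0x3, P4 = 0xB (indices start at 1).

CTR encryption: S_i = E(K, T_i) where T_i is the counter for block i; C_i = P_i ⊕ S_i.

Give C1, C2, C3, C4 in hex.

C1 = 0x5, C2 = 0xF, C3 = 0x7, C4 = 0xC

C1: T = 0xB, S = E(K, T) = 0x2; 0x7 ⊕ 0x2 = 0x5.
C2: T = 0xC, S = E(K, T) = 0x5; 0xA ⊕ 0x5 = 0xF.
C3: T = 0xD, S = E(K, T) = 0x4; 0x3 ⊕ 0x4 = 0x7.
C4: T = 0xE, S = E(K, T) = 0x7; 0xB ⊕ 0x7 = 0xC.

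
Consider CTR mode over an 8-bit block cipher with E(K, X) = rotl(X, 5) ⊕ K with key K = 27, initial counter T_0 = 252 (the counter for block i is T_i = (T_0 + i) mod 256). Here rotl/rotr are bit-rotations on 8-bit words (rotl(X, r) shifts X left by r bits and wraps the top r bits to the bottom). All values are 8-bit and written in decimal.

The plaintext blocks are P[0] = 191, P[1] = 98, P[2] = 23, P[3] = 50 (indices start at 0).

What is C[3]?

CTR encryption: S_i = E(K, T_i) where T_i is the counter for block i; C_i = P_i ⊕ S_i.
C[0]: T = 252, S = E(K, T) = 132; 191 ⊕ 132 = 59.
C[1]: T = 253, S = E(K, T) = 164; 98 ⊕ 164 = 198.
C[2]: T = 254, S = E(K, T) = 196; 23 ⊕ 196 = 211.
C[3]: T = 255, S = E(K, T) = 228; 50 ⊕ 228 = 214.

C[3] = 214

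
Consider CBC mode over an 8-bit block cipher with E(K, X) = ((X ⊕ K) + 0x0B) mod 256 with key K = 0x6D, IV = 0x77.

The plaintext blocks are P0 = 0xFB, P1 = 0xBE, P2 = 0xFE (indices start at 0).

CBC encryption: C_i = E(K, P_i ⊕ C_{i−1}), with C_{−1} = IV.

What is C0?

C0 = 0xEC

C0: P0 ⊕ 0x77 = 0x8C; E(K, 0x8C) = 0xEC.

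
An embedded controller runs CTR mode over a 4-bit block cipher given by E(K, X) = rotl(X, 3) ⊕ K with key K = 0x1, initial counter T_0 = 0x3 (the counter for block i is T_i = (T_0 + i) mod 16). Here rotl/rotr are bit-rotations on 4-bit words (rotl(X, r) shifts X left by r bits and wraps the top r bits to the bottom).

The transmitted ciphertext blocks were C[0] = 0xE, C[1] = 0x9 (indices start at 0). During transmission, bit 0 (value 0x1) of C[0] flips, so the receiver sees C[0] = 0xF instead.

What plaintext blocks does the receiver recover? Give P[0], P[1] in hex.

P[0] = 0x7, P[1] = 0xA

CTR decryption: S_i = E(K, T_i) where T_i is the counter for block i; P_i = C_i ⊕ S_i.
Only C[0] changed, to 0xF. In CTR, a change in C_i flips the same bit in P_i only; the keystream is unaffected. Decrypting the received ciphertext:
P[0]: T = 0x3, S = E(K, T) = 0x8; 0xF ⊕ 0x8 = 0x7.
P[1]: T = 0x4, S = E(K, T) = 0x3; 0x9 ⊕ 0x3 = 0xA.
Blocks that differ from the original plaintext: P[0].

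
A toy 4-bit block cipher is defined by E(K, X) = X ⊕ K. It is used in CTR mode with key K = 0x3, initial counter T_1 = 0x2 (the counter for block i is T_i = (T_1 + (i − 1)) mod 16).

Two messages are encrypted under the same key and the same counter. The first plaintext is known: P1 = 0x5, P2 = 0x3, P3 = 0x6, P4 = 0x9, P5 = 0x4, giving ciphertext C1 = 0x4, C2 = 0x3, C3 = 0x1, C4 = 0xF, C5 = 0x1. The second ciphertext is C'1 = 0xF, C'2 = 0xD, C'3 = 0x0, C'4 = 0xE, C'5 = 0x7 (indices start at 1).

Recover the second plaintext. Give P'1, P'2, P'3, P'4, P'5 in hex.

P'1 = 0xE, P'2 = 0xD, P'3 = 0x7, P'4 = 0x8, P'5 = 0x2

In CTR with a reused counter, both messages share the same keystream S_i, so C_i ⊕ C'_i = P_i ⊕ P'_i and thus P'_i = P_i ⊕ C_i ⊕ C'_i.
P'1: 0x5 ⊕ 0x4 ⊕ 0xF = 0xE.
P'2: 0x3 ⊕ 0x3 ⊕ 0xD = 0xD.
P'3: 0x6 ⊕ 0x1 ⊕ 0x0 = 0x7.
P'4: 0x9 ⊕ 0xF ⊕ 0xE = 0x8.
P'5: 0x4 ⊕ 0x1 ⊕ 0x7 = 0x2.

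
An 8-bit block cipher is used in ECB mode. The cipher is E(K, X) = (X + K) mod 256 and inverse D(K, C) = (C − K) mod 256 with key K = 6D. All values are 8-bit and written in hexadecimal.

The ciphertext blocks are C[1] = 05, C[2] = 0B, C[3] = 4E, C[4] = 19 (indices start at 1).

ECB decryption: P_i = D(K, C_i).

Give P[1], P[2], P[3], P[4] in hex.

P[1] = 98, P[2] = 9E, P[3] = E1, P[4] = AC

P[1]: D(K, 05) = 98.
P[2]: D(K, 0B) = 9E.
P[3]: D(K, 4E) = E1.
P[4]: D(K, 19) = AC.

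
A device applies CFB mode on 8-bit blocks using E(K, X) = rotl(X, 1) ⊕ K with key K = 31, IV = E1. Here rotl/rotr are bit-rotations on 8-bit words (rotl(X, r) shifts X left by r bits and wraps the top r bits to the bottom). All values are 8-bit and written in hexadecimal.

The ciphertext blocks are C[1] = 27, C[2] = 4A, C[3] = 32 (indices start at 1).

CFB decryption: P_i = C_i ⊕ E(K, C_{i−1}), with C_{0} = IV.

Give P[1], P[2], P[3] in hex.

P[1]: E(K, E1) = F2; 27 ⊕ F2 = D5.
P[2]: E(K, 27) = 7F; 4A ⊕ 7F = 35.
P[3]: E(K, 4A) = A5; 32 ⊕ A5 = 97.

P[1] = D5, P[2] = 35, P[3] = 97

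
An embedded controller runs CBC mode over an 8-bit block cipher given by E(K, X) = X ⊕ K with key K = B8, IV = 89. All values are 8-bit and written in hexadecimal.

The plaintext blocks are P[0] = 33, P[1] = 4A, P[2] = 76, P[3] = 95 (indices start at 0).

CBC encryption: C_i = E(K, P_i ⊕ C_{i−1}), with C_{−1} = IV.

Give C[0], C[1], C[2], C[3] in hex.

C[0]: P[0] ⊕ 89 = BA; E(K, BA) = 02.
C[1]: P[1] ⊕ 02 = 48; E(K, 48) = F0.
C[2]: P[2] ⊕ F0 = 86; E(K, 86) = 3E.
C[3]: P[3] ⊕ 3E = AB; E(K, AB) = 13.

C[0] = 02, C[1] = F0, C[2] = 3E, C[3] = 13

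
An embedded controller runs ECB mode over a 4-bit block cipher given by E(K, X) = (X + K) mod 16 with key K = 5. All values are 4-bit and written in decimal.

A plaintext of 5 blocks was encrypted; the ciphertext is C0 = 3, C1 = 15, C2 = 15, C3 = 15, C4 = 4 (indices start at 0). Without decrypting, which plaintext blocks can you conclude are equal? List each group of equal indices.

ECB encrypts each block independently with the same key, so equal ciphertext blocks imply equal plaintext blocks.
C1 = C2 = C3 = 15, so P1 = P2 = P3.

P1 = P2 = P3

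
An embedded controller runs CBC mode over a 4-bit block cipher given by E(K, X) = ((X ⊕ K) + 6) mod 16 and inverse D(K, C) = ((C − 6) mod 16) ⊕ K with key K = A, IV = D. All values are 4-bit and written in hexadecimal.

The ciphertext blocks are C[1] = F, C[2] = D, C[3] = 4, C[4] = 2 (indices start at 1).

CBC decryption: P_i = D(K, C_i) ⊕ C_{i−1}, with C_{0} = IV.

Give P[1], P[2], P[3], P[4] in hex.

P[1] = E, P[2] = 2, P[3] = 9, P[4] = 2

P[1]: D(K, F) = 3; 3 ⊕ D = E.
P[2]: D(K, D) = D; D ⊕ F = 2.
P[3]: D(K, 4) = 4; 4 ⊕ D = 9.
P[4]: D(K, 2) = 6; 6 ⊕ 4 = 2.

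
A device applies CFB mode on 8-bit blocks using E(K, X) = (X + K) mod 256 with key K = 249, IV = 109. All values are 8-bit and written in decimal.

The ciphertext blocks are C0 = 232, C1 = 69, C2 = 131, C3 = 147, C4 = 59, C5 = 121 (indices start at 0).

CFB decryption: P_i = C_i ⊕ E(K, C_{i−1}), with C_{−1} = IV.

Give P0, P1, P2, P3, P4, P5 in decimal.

P0: E(K, 109) = 102; 232 ⊕ 102 = 142.
P1: E(K, 232) = 225; 69 ⊕ 225 = 164.
P2: E(K, 69) = 62; 131 ⊕ 62 = 189.
P3: E(K, 131) = 124; 147 ⊕ 124 = 239.
P4: E(K, 147) = 140; 59 ⊕ 140 = 183.
P5: E(K, 59) = 52; 121 ⊕ 52 = 77.

P0 = 142, P1 = 164, P2 = 189, P3 = 239, P4 = 183, P5 = 77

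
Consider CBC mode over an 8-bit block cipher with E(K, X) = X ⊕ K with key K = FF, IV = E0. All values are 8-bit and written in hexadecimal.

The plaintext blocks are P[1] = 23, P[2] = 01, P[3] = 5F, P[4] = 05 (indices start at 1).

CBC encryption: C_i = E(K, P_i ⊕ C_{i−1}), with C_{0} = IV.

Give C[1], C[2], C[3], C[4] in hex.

C[1]: P[1] ⊕ E0 = C3; E(K, C3) = 3C.
C[2]: P[2] ⊕ 3C = 3D; E(K, 3D) = C2.
C[3]: P[3] ⊕ C2 = 9D; E(K, 9D) = 62.
C[4]: P[4] ⊕ 62 = 67; E(K, 67) = 98.

C[1] = 3C, C[2] = C2, C[3] = 62, C[4] = 98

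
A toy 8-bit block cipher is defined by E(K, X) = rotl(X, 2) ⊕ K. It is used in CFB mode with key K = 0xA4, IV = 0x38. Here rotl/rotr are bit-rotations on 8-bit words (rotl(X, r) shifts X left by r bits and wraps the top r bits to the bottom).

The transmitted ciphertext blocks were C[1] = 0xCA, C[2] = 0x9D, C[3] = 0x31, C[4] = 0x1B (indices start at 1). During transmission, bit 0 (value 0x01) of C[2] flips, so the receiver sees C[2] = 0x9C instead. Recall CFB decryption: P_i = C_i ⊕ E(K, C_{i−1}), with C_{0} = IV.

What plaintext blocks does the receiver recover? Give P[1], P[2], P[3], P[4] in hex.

Only C[2] changed, to 0x9C. In CFB, a change in C_i flips the same bit in P_i and garbles P_{i+1}. Decrypting the received ciphertext:
P[1]: E(K, 0x38) = 0x44; 0xCA ⊕ 0x44 = 0x8E.
P[2]: E(K, 0xCA) = 0x8F; 0x9C ⊕ 0x8F = 0x13.
P[3]: E(K, 0x9C) = 0xD6; 0x31 ⊕ 0xD6 = 0xE7.
P[4]: E(K, 0x31) = 0x60; 0x1B ⊕ 0x60 = 0x7B.
Blocks that differ from the original plaintext: P[2], P[3].

P[1] = 0x8E, P[2] = 0x13, P[3] = 0xE7, P[4] = 0x7B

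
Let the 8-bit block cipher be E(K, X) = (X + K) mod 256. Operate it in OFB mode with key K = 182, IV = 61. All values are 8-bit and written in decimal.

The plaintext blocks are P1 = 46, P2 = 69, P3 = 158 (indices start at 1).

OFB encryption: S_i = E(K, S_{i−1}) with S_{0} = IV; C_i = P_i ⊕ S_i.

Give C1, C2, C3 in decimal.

C1 = 221, C2 = 236, C3 = 193

C1: S = E(K, 61) = 243; 46 ⊕ 243 = 221.
C2: S = E(K, 243) = 169; 69 ⊕ 169 = 236.
C3: S = E(K, 169) = 95; 158 ⊕ 95 = 193.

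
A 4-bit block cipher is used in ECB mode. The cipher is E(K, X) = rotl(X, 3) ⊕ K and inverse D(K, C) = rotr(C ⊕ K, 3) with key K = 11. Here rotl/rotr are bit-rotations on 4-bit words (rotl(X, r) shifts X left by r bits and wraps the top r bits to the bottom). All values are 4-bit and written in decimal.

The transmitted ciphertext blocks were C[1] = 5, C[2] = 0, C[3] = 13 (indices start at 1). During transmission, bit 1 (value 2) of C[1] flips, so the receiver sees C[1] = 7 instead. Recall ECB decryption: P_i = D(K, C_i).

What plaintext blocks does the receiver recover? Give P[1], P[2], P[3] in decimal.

P[1] = 9, P[2] = 7, P[3] = 12

Only C[1] changed, to 7. In ECB, a change in C_i affects only P_i. Decrypting the received ciphertext:
P[1]: D(K, 7) = 9.
P[2]: D(K, 0) = 7.
P[3]: D(K, 13) = 12.
Blocks that differ from the original plaintext: P[1].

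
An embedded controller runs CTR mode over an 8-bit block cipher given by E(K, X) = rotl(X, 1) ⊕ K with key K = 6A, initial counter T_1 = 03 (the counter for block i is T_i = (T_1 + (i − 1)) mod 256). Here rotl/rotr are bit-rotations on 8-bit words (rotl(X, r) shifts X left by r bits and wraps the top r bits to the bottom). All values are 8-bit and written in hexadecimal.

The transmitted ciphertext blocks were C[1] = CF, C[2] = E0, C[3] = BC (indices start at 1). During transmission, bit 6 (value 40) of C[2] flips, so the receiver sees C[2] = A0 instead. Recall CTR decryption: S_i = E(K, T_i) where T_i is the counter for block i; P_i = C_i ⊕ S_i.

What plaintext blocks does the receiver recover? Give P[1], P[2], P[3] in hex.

Only C[2] changed, to A0. In CTR, a change in C_i flips the same bit in P_i only; the keystream is unaffected. Decrypting the received ciphertext:
P[1]: T = 03, S = E(K, T) = 6C; CF ⊕ 6C = A3.
P[2]: T = 04, S = E(K, T) = 62; A0 ⊕ 62 = C2.
P[3]: T = 05, S = E(K, T) = 60; BC ⊕ 60 = DC.
Blocks that differ from the original plaintext: P[2].

P[1] = A3, P[2] = C2, P[3] = DC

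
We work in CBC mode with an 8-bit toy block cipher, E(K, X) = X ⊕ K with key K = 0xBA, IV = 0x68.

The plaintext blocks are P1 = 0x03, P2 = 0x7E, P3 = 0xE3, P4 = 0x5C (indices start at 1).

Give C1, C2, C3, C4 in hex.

CBC encryption: C_i = E(K, P_i ⊕ C_{i−1}), with C_{0} = IV.
C1: P1 ⊕ 0x68 = 0x6B; E(K, 0x6B) = 0xD1.
C2: P2 ⊕ 0xD1 = 0xAF; E(K, 0xAF) = 0x15.
C3: P3 ⊕ 0x15 = 0xF6; E(K, 0xF6) = 0x4C.
C4: P4 ⊕ 0x4C = 0x10; E(K, 0x10) = 0xAA.

C1 = 0xD1, C2 = 0x15, C3 = 0x4C, C4 = 0xAA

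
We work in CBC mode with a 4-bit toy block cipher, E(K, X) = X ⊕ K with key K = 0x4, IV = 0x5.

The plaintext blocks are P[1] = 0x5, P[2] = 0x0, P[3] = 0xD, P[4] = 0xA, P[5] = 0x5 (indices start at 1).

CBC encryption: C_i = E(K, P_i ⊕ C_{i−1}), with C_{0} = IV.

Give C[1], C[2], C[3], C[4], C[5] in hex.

C[1] = 0x4, C[2] = 0x0, C[3] = 0x9, C[4] = 0x7, C[5] = 0x6

C[1]: P[1] ⊕ 0x5 = 0x0; E(K, 0x0) = 0x4.
C[2]: P[2] ⊕ 0x4 = 0x4; E(K, 0x4) = 0x0.
C[3]: P[3] ⊕ 0x0 = 0xD; E(K, 0xD) = 0x9.
C[4]: P[4] ⊕ 0x9 = 0x3; E(K, 0x3) = 0x7.
C[5]: P[5] ⊕ 0x7 = 0x2; E(K, 0x2) = 0x6.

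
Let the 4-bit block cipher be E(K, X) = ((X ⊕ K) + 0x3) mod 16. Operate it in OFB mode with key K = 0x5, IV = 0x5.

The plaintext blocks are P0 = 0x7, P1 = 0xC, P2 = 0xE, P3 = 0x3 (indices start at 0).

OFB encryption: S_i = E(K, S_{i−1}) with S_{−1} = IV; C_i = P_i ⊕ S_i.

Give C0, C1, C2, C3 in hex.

C0 = 0x4, C1 = 0x5, C2 = 0x1, C3 = 0xE

C0: S = E(K, 0x5) = 0x3; 0x7 ⊕ 0x3 = 0x4.
C1: S = E(K, 0x3) = 0x9; 0xC ⊕ 0x9 = 0x5.
C2: S = E(K, 0x9) = 0xF; 0xE ⊕ 0xF = 0x1.
C3: S = E(K, 0xF) = 0xD; 0x3 ⊕ 0xD = 0xE.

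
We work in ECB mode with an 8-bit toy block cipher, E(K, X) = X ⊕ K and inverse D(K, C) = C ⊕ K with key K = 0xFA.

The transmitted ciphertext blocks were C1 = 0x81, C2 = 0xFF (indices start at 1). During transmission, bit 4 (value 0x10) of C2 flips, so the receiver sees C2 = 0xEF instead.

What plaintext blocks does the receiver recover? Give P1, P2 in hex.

P1 = 0x7B, P2 = 0x15

ECB decryption: P_i = D(K, C_i).
Only C2 changed, to 0xEF. In ECB, a change in C_i affects only P_i. Decrypting the received ciphertext:
P1: D(K, 0x81) = 0x7B.
P2: D(K, 0xEF) = 0x15.
Blocks that differ from the original plaintext: P2.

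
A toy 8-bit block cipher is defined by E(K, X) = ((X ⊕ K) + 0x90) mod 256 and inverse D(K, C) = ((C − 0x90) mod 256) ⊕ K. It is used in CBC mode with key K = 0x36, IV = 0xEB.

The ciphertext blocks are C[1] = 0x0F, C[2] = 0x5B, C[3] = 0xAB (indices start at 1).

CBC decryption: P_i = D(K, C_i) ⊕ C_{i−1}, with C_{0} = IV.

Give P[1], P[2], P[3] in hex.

P[1]: D(K, 0x0F) = 0x49; 0x49 ⊕ 0xEB = 0xA2.
P[2]: D(K, 0x5B) = 0xFD; 0xFD ⊕ 0x0F = 0xF2.
P[3]: D(K, 0xAB) = 0x2D; 0x2D ⊕ 0x5B = 0x76.

P[1] = 0xA2, P[2] = 0xF2, P[3] = 0x76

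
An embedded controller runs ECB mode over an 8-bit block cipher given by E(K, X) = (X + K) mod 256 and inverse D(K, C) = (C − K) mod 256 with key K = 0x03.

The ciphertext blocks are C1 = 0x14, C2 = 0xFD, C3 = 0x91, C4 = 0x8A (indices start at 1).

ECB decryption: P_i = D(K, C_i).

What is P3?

P3: D(K, 0x91) = 0x8E.

P3 = 0x8E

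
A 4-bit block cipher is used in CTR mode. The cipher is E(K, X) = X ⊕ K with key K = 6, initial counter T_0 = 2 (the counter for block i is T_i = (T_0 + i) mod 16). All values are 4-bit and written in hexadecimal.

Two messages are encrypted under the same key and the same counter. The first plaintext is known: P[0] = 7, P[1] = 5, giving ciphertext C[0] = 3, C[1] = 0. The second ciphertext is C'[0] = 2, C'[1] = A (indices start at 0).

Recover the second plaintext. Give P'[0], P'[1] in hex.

In CTR with a reused counter, both messages share the same keystream S_i, so C_i ⊕ C'_i = P_i ⊕ P'_i and thus P'_i = P_i ⊕ C_i ⊕ C'_i.
P'[0]: 7 ⊕ 3 ⊕ 2 = 6.
P'[1]: 5 ⊕ 0 ⊕ A = F.

P'[0] = 6, P'[1] = F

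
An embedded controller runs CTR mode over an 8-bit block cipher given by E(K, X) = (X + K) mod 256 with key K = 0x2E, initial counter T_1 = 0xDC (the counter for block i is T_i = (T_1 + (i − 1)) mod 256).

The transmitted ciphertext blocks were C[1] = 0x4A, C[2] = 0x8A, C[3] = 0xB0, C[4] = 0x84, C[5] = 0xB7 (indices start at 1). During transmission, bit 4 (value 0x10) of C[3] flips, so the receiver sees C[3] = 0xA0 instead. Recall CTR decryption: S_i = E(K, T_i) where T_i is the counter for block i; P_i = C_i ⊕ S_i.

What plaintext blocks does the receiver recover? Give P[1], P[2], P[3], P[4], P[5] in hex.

P[1] = 0x40, P[2] = 0x81, P[3] = 0xAC, P[4] = 0x89, P[5] = 0xB9

Only C[3] changed, to 0xA0. In CTR, a change in C_i flips the same bit in P_i only; the keystream is unaffected. Decrypting the received ciphertext:
P[1]: T = 0xDC, S = E(K, T) = 0x0A; 0x4A ⊕ 0x0A = 0x40.
P[2]: T = 0xDD, S = E(K, T) = 0x0B; 0x8A ⊕ 0x0B = 0x81.
P[3]: T = 0xDE, S = E(K, T) = 0x0C; 0xA0 ⊕ 0x0C = 0xAC.
P[4]: T = 0xDF, S = E(K, T) = 0x0D; 0x84 ⊕ 0x0D = 0x89.
P[5]: T = 0xE0, S = E(K, T) = 0x0E; 0xB7 ⊕ 0x0E = 0xB9.
Blocks that differ from the original plaintext: P[3].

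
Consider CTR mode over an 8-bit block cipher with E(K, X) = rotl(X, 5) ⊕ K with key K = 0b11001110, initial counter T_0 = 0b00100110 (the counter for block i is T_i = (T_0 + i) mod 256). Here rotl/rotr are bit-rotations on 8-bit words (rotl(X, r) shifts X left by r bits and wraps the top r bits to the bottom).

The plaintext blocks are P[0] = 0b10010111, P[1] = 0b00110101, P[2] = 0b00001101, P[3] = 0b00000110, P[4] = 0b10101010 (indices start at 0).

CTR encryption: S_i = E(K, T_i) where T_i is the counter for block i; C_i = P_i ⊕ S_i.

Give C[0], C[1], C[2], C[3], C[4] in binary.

C[0] = 0b10011101, C[1] = 0b00011111, C[2] = 0b11000110, C[3] = 0b11101101, C[4] = 0b00100001

C[0]: T = 0b00100110, S = E(K, T) = 0b00001010; 0b10010111 ⊕ 0b00001010 = 0b10011101.
C[1]: T = 0b00100111, S = E(K, T) = 0b00101010; 0b00110101 ⊕ 0b00101010 = 0b00011111.
C[2]: T = 0b00101000, S = E(K, T) = 0b11001011; 0b00001101 ⊕ 0b11001011 = 0b11000110.
C[3]: T = 0b00101001, S = E(K, T) = 0b11101011; 0b00000110 ⊕ 0b11101011 = 0b11101101.
C[4]: T = 0b00101010, S = E(K, T) = 0b10001011; 0b10101010 ⊕ 0b10001011 = 0b00100001.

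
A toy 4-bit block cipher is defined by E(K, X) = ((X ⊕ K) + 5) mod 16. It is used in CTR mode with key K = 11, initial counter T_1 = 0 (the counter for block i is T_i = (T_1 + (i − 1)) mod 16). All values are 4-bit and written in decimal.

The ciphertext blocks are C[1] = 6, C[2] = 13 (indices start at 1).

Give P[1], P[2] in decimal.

CTR decryption: S_i = E(K, T_i) where T_i is the counter for block i; P_i = C_i ⊕ S_i.
P[1]: T = 0, S = E(K, T) = 0; 6 ⊕ 0 = 6.
P[2]: T = 1, S = E(K, T) = 15; 13 ⊕ 15 = 2.

P[1] = 6, P[2] = 2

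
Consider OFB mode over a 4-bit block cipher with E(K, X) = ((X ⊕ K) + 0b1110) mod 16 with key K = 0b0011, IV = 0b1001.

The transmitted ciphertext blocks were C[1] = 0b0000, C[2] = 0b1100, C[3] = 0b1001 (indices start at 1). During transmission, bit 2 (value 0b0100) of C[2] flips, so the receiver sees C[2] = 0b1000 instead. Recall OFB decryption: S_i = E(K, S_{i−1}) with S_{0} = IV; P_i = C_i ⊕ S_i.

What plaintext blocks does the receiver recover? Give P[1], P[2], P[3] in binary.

P[1] = 0b1000, P[2] = 0b0001, P[3] = 0b0001

Only C[2] changed, to 0b1000. In OFB, a change in C_i flips the same bit in P_i only; the keystream is unaffected. Decrypting the received ciphertext:
P[1]: S = E(K, 0b1001) = 0b1000; 0b0000 ⊕ 0b1000 = 0b1000.
P[2]: S = E(K, 0b1000) = 0b1001; 0b1000 ⊕ 0b1001 = 0b0001.
P[3]: S = E(K, 0b1001) = 0b1000; 0b1001 ⊕ 0b1000 = 0b0001.
Blocks that differ from the original plaintext: P[2].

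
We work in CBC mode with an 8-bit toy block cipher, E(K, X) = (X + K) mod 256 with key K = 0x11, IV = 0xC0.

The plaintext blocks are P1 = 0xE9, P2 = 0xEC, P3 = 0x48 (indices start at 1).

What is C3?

CBC encryption: C_i = E(K, P_i ⊕ C_{i−1}), with C_{0} = IV.
C1: P1 ⊕ 0xC0 = 0x29; E(K, 0x29) = 0x3A.
C2: P2 ⊕ 0x3A = 0xD6; E(K, 0xD6) = 0xE7.
C3: P3 ⊕ 0xE7 = 0xAF; E(K, 0xAF) = 0xC0.

C3 = 0xC0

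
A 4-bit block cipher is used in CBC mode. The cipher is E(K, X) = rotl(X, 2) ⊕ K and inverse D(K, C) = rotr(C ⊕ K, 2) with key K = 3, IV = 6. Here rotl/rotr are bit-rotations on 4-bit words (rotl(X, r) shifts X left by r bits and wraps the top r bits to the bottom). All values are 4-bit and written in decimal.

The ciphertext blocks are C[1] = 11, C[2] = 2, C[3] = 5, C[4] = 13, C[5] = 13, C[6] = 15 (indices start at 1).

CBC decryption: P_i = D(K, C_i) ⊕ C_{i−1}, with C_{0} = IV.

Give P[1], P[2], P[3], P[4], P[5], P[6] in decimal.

P[1] = 4, P[2] = 15, P[3] = 11, P[4] = 14, P[5] = 6, P[6] = 14

P[1]: D(K, 11) = 2; 2 ⊕ 6 = 4.
P[2]: D(K, 2) = 4; 4 ⊕ 11 = 15.
P[3]: D(K, 5) = 9; 9 ⊕ 2 = 11.
P[4]: D(K, 13) = 11; 11 ⊕ 5 = 14.
P[5]: D(K, 13) = 11; 11 ⊕ 13 = 6.
P[6]: D(K, 15) = 3; 3 ⊕ 13 = 14.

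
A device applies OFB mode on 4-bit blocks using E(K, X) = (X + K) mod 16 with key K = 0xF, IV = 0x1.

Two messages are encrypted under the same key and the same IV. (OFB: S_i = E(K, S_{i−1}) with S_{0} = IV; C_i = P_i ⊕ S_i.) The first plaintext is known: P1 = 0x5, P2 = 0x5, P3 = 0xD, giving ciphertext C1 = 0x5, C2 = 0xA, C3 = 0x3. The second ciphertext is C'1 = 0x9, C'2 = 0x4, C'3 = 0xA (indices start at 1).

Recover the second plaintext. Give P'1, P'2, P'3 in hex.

P'1 = 0x9, P'2 = 0xB, P'3 = 0x4

In OFB with a reused IV, both messages share the same keystream S_i, so C_i ⊕ C'_i = P_i ⊕ P'_i and thus P'_i = P_i ⊕ C_i ⊕ C'_i.
P'1: 0x5 ⊕ 0x5 ⊕ 0x9 = 0x9.
P'2: 0x5 ⊕ 0xA ⊕ 0x4 = 0xB.
P'3: 0xD ⊕ 0x3 ⊕ 0xA = 0x4.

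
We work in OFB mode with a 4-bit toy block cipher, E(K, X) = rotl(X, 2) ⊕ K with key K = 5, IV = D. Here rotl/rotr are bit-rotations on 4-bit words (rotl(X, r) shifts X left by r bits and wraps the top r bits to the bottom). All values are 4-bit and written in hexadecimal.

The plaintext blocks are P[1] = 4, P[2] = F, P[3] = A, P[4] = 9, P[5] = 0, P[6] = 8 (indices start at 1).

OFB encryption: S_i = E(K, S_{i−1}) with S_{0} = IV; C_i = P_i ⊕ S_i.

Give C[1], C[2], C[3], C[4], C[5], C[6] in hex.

C[1]: S = E(K, D) = 2; 4 ⊕ 2 = 6.
C[2]: S = E(K, 2) = D; F ⊕ D = 2.
C[3]: S = E(K, D) = 2; A ⊕ 2 = 8.
C[4]: S = E(K, 2) = D; 9 ⊕ D = 4.
C[5]: S = E(K, D) = 2; 0 ⊕ 2 = 2.
C[6]: S = E(K, 2) = D; 8 ⊕ D = 5.

C[1] = 6, C[2] = 2, C[3] = 8, C[4] = 4, C[5] = 2, C[6] = 5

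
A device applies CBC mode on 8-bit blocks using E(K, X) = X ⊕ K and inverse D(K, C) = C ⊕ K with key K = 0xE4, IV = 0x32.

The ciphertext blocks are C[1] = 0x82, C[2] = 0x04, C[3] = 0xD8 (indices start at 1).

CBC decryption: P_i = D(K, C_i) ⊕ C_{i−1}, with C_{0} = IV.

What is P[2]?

P[2]: D(K, 0x04) = 0xE0; 0xE0 ⊕ 0x82 = 0x62.

P[2] = 0x62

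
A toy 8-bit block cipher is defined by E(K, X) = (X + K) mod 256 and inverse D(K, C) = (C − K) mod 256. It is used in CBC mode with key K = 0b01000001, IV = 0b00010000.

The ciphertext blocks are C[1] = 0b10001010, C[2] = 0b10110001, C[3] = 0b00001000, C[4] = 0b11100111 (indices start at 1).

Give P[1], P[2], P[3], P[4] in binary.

CBC decryption: P_i = D(K, C_i) ⊕ C_{i−1}, with C_{0} = IV.
P[1]: D(K, 0b10001010) = 0b01001001; 0b01001001 ⊕ 0b00010000 = 0b01011001.
P[2]: D(K, 0b10110001) = 0b01110000; 0b01110000 ⊕ 0b10001010 = 0b11111010.
P[3]: D(K, 0b00001000) = 0b11000111; 0b11000111 ⊕ 0b10110001 = 0b01110110.
P[4]: D(K, 0b11100111) = 0b10100110; 0b10100110 ⊕ 0b00001000 = 0b10101110.

P[1] = 0b01011001, P[2] = 0b11111010, P[3] = 0b01110110, P[4] = 0b10101110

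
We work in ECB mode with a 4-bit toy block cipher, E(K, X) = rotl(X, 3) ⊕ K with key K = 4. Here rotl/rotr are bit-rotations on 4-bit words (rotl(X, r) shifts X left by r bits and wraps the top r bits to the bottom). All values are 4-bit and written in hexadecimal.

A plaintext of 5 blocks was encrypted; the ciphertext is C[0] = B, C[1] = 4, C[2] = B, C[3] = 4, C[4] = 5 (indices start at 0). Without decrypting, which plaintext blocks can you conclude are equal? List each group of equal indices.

P[0] = P[2]; P[1] = P[3]

ECB encrypts each block independently with the same key, so equal ciphertext blocks imply equal plaintext blocks.
C[0] = C[2] = B, so P[0] = P[2].
C[1] = C[3] = 4, so P[1] = P[3].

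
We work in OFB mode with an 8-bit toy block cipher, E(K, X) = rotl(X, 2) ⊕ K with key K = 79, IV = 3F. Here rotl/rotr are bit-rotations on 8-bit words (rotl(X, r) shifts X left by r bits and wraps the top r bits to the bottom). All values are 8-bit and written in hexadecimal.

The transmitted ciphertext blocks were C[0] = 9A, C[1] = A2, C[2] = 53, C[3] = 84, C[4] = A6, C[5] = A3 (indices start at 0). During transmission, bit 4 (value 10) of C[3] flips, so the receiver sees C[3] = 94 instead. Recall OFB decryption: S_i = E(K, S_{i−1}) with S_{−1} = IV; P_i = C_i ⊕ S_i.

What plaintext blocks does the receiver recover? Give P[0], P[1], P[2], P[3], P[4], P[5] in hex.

Only C[3] changed, to 94. In OFB, a change in C_i flips the same bit in P_i only; the keystream is unaffected. Decrypting the received ciphertext:
P[0]: S = E(K, 3F) = 85; 9A ⊕ 85 = 1F.
P[1]: S = E(K, 85) = 6F; A2 ⊕ 6F = CD.
P[2]: S = E(K, 6F) = C4; 53 ⊕ C4 = 97.
P[3]: S = E(K, C4) = 6A; 94 ⊕ 6A = FE.
P[4]: S = E(K, 6A) = D0; A6 ⊕ D0 = 76.
P[5]: S = E(K, D0) = 3A; A3 ⊕ 3A = 99.
Blocks that differ from the original plaintext: P[3].

P[0] = 1F, P[1] = CD, P[2] = 97, P[3] = FE, P[4] = 76, P[5] = 99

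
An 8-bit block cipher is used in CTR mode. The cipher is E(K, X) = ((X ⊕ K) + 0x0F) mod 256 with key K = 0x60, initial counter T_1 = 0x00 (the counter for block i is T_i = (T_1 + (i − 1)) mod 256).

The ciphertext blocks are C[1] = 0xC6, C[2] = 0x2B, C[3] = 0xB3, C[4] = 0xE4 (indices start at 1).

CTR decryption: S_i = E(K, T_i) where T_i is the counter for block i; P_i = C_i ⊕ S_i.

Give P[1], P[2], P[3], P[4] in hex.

P[1]: T = 0x00, S = E(K, T) = 0x6F; 0xC6 ⊕ 0x6F = 0xA9.
P[2]: T = 0x01, S = E(K, T) = 0x70; 0x2B ⊕ 0x70 = 0x5B.
P[3]: T = 0x02, S = E(K, T) = 0x71; 0xB3 ⊕ 0x71 = 0xC2.
P[4]: T = 0x03, S = E(K, T) = 0x72; 0xE4 ⊕ 0x72 = 0x96.

P[1] = 0xA9, P[2] = 0x5B, P[3] = 0xC2, P[4] = 0x96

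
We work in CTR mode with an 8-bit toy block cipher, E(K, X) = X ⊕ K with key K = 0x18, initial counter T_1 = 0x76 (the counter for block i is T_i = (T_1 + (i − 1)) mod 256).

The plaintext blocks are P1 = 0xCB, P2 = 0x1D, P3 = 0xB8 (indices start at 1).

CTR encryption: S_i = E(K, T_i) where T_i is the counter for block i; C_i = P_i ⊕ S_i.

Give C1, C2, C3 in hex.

C1 = 0xA5, C2 = 0x72, C3 = 0xD8

C1: T = 0x76, S = E(K, T) = 0x6E; 0xCB ⊕ 0x6E = 0xA5.
C2: T = 0x77, S = E(K, T) = 0x6F; 0x1D ⊕ 0x6F = 0x72.
C3: T = 0x78, S = E(K, T) = 0x60; 0xB8 ⊕ 0x60 = 0xD8.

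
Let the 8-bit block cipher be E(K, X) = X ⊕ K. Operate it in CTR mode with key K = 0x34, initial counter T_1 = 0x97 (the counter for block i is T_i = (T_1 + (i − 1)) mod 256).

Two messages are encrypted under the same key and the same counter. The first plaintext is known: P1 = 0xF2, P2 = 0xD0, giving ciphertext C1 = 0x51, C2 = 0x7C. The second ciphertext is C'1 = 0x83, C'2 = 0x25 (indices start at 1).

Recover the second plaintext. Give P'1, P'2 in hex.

P'1 = 0x20, P'2 = 0x89

In CTR with a reused counter, both messages share the same keystream S_i, so C_i ⊕ C'_i = P_i ⊕ P'_i and thus P'_i = P_i ⊕ C_i ⊕ C'_i.
P'1: 0xF2 ⊕ 0x51 ⊕ 0x83 = 0x20.
P'2: 0xD0 ⊕ 0x7C ⊕ 0x25 = 0x89.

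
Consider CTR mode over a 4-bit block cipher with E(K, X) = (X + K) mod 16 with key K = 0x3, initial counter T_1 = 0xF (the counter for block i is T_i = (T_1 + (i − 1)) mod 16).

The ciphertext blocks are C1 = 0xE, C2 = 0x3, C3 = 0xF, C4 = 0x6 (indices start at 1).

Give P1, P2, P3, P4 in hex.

CTR decryption: S_i = E(K, T_i) where T_i is the counter for block i; P_i = C_i ⊕ S_i.
P1: T = 0xF, S = E(K, T) = 0x2; 0xE ⊕ 0x2 = 0xC.
P2: T = 0x0, S = E(K, T) = 0x3; 0x3 ⊕ 0x3 = 0x0.
P3: T = 0x1, S = E(K, T) = 0x4; 0xF ⊕ 0x4 = 0xB.
P4: T = 0x2, S = E(K, T) = 0x5; 0x6 ⊕ 0x5 = 0x3.

P1 = 0xC, P2 = 0x0, P3 = 0xB, P4 = 0x3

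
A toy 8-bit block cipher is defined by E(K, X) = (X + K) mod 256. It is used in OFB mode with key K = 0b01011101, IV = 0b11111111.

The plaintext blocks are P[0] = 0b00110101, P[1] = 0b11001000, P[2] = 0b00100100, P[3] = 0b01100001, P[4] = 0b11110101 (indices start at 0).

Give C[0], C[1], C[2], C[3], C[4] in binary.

OFB encryption: S_i = E(K, S_{i−1}) with S_{−1} = IV; C_i = P_i ⊕ S_i.
C[0]: S = E(K, 0b11111111) = 0b01011100; 0b00110101 ⊕ 0b01011100 = 0b01101001.
C[1]: S = E(K, 0b01011100) = 0b10111001; 0b11001000 ⊕ 0b10111001 = 0b01110001.
C[2]: S = E(K, 0b10111001) = 0b00010110; 0b00100100 ⊕ 0b00010110 = 0b00110010.
C[3]: S = E(K, 0b00010110) = 0b01110011; 0b01100001 ⊕ 0b01110011 = 0b00010010.
C[4]: S = E(K, 0b01110011) = 0b11010000; 0b11110101 ⊕ 0b11010000 = 0b00100101.

C[0] = 0b01101001, C[1] = 0b01110001, C[2] = 0b00110010, C[3] = 0b00010010, C[4] = 0b00100101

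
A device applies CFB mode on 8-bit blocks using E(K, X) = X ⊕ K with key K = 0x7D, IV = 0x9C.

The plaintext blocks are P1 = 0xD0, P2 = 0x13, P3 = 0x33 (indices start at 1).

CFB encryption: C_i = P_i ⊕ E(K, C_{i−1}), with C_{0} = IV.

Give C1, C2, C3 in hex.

C1: E(K, 0x9C) = 0xE1; 0xD0 ⊕ 0xE1 = 0x31.
C2: E(K, 0x31) = 0x4C; 0x13 ⊕ 0x4C = 0x5F.
C3: E(K, 0x5F) = 0x22; 0x33 ⊕ 0x22 = 0x11.

C1 = 0x31, C2 = 0x5F, C3 = 0x11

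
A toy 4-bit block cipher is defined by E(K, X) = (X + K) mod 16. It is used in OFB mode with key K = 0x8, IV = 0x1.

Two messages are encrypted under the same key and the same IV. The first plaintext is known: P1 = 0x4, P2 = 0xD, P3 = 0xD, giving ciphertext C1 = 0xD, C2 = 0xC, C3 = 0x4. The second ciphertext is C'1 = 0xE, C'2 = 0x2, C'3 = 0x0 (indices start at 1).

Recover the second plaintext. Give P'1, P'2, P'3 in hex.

P'1 = 0x7, P'2 = 0x3, P'3 = 0x9

In OFB with a reused IV, both messages share the same keystream S_i, so C_i ⊕ C'_i = P_i ⊕ P'_i and thus P'_i = P_i ⊕ C_i ⊕ C'_i.
P'1: 0x4 ⊕ 0xD ⊕ 0xE = 0x7.
P'2: 0xD ⊕ 0xC ⊕ 0x2 = 0x3.
P'3: 0xD ⊕ 0x4 ⊕ 0x0 = 0x9.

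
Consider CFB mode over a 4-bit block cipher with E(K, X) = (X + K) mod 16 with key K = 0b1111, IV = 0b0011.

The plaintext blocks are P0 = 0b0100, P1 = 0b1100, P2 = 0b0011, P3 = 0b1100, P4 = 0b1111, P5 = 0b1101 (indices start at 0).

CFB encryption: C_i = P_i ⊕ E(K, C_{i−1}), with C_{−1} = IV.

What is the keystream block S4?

0b0101

C0: E(K, 0b0011) = 0b0010; 0b0100 ⊕ 0b0010 = 0b0110.
C1: E(K, 0b0110) = 0b0101; 0b1100 ⊕ 0b0101 = 0b1001.
C2: E(K, 0b1001) = 0b1000; 0b0011 ⊕ 0b1000 = 0b1011.
C3: E(K, 0b1011) = 0b1010; 0b1100 ⊕ 0b1010 = 0b0110.
C4: E(K, 0b0110) = 0b0101; 0b1111 ⊕ 0b0101 = 0b1010.
So S4 = 0b0101.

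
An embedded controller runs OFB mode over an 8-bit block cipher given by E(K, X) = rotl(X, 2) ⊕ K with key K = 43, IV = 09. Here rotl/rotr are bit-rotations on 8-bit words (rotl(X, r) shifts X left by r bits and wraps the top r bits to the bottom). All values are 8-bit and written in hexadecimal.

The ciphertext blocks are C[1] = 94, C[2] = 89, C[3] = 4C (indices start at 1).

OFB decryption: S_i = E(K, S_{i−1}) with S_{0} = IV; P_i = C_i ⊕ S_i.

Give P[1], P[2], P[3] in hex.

P[1]: S = E(K, 09) = 67; 94 ⊕ 67 = F3.
P[2]: S = E(K, 67) = DE; 89 ⊕ DE = 57.
P[3]: S = E(K, DE) = 38; 4C ⊕ 38 = 74.

P[1] = F3, P[2] = 57, P[3] = 74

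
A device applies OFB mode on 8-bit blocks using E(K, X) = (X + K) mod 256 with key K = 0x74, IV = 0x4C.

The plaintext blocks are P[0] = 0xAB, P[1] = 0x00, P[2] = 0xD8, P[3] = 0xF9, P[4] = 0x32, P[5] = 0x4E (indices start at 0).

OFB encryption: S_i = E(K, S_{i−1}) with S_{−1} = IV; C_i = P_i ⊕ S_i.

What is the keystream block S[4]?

0x90

C[0]: S = E(K, 0x4C) = 0xC0; 0xAB ⊕ 0xC0 = 0x6B.
C[1]: S = E(K, 0xC0) = 0x34; 0x00 ⊕ 0x34 = 0x34.
C[2]: S = E(K, 0x34) = 0xA8; 0xD8 ⊕ 0xA8 = 0x70.
C[3]: S = E(K, 0xA8) = 0x1C; 0xF9 ⊕ 0x1C = 0xE5.
C[4]: S = E(K, 0x1C) = 0x90; 0x32 ⊕ 0x90 = 0xA2.
So S[4] = 0x90.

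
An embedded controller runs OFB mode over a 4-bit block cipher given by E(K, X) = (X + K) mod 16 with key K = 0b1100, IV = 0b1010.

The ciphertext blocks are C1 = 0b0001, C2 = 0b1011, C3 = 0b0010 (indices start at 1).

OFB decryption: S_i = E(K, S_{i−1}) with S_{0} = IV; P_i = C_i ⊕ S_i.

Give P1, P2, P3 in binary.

P1 = 0b0111, P2 = 0b1001, P3 = 0b1100

P1: S = E(K, 0b1010) = 0b0110; 0b0001 ⊕ 0b0110 = 0b0111.
P2: S = E(K, 0b0110) = 0b0010; 0b1011 ⊕ 0b0010 = 0b1001.
P3: S = E(K, 0b0010) = 0b1110; 0b0010 ⊕ 0b1110 = 0b1100.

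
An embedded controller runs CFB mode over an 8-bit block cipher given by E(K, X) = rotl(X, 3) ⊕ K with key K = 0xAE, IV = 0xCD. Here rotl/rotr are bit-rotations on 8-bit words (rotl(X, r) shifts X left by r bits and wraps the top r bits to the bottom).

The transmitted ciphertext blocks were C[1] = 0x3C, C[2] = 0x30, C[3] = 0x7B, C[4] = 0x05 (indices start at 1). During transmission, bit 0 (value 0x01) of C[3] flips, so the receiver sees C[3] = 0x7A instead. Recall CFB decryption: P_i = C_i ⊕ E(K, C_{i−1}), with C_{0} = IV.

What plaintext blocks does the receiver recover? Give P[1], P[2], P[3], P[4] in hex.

Only C[3] changed, to 0x7A. In CFB, a change in C_i flips the same bit in P_i and garbles P_{i+1}. Decrypting the received ciphertext:
P[1]: E(K, 0xCD) = 0xC0; 0x3C ⊕ 0xC0 = 0xFC.
P[2]: E(K, 0x3C) = 0x4F; 0x30 ⊕ 0x4F = 0x7F.
P[3]: E(K, 0x30) = 0x2F; 0x7A ⊕ 0x2F = 0x55.
P[4]: E(K, 0x7A) = 0x7D; 0x05 ⊕ 0x7D = 0x78.
Blocks that differ from the original plaintext: P[3], P[4].

P[1] = 0xFC, P[2] = 0x7F, P[3] = 0x55, P[4] = 0x78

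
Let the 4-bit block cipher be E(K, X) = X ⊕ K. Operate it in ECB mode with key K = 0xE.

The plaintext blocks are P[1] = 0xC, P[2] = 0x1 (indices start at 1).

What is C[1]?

ECB encryption: C_i = E(K, P_i).
C[1]: E(K, 0xC) = 0x2.

C[1] = 0x2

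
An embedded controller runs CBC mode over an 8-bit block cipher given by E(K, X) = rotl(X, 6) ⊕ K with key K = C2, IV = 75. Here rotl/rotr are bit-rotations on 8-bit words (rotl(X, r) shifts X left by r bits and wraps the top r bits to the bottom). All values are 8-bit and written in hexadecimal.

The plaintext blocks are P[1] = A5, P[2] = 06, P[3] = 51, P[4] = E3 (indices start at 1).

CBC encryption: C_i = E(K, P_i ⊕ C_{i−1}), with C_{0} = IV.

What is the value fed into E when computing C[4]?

CA

C[1]: P[1] ⊕ 75 = D0; E(K, D0) = F6.
C[2]: P[2] ⊕ F6 = F0; E(K, F0) = FE.
C[3]: P[3] ⊕ FE = AF; E(K, AF) = 29.
C[4]: P[4] ⊕ 29 = CA; E(K, CA) = 70.
So the input to E for block [4] is CA.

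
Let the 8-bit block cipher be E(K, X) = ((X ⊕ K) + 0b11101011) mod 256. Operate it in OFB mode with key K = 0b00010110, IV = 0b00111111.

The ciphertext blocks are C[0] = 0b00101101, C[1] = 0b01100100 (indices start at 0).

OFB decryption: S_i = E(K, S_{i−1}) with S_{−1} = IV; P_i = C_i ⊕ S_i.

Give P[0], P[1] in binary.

P[0]: S = E(K, 0b00111111) = 0b00010100; 0b00101101 ⊕ 0b00010100 = 0b00111001.
P[1]: S = E(K, 0b00010100) = 0b11101101; 0b01100100 ⊕ 0b11101101 = 0b10001001.

P[0] = 0b00111001, P[1] = 0b10001001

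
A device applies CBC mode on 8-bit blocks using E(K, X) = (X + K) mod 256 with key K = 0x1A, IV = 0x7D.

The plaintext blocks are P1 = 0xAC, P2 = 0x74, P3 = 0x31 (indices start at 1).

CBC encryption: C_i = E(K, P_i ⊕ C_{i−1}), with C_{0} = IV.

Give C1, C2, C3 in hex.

C1 = 0xEB, C2 = 0xB9, C3 = 0xA2

C1: P1 ⊕ 0x7D = 0xD1; E(K, 0xD1) = 0xEB.
C2: P2 ⊕ 0xEB = 0x9F; E(K, 0x9F) = 0xB9.
C3: P3 ⊕ 0xB9 = 0x88; E(K, 0x88) = 0xA2.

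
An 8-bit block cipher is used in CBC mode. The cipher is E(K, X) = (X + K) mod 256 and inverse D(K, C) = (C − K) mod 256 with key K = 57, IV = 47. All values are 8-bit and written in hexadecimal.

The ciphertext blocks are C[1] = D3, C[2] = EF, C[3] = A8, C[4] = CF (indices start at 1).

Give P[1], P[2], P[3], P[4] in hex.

CBC decryption: P_i = D(K, C_i) ⊕ C_{i−1}, with C_{0} = IV.
P[1]: D(K, D3) = 7C; 7C ⊕ 47 = 3B.
P[2]: D(K, EF) = 98; 98 ⊕ D3 = 4B.
P[3]: D(K, A8) = 51; 51 ⊕ EF = BE.
P[4]: D(K, CF) = 78; 78 ⊕ A8 = D0.

P[1] = 3B, P[2] = 4B, P[3] = BE, P[4] = D0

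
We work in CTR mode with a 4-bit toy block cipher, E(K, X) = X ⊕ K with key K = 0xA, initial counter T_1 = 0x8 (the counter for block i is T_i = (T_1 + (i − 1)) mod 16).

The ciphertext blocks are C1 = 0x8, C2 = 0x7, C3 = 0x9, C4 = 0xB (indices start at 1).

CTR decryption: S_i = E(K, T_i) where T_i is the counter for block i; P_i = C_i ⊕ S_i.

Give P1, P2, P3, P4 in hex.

P1 = 0xA, P2 = 0x4, P3 = 0x9, P4 = 0xA

P1: T = 0x8, S = E(K, T) = 0x2; 0x8 ⊕ 0x2 = 0xA.
P2: T = 0x9, S = E(K, T) = 0x3; 0x7 ⊕ 0x3 = 0x4.
P3: T = 0xA, S = E(K, T) = 0x0; 0x9 ⊕ 0x0 = 0x9.
P4: T = 0xB, S = E(K, T) = 0x1; 0xB ⊕ 0x1 = 0xA.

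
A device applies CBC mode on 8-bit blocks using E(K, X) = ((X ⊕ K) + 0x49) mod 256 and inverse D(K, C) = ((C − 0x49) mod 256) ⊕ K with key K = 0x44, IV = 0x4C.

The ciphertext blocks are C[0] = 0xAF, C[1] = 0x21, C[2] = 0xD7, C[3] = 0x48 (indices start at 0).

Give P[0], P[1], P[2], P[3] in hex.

P[0] = 0x6E, P[1] = 0x33, P[2] = 0xEB, P[3] = 0x6C

CBC decryption: P_i = D(K, C_i) ⊕ C_{i−1}, with C_{−1} = IV.
P[0]: D(K, 0xAF) = 0x22; 0x22 ⊕ 0x4C = 0x6E.
P[1]: D(K, 0x21) = 0x9C; 0x9C ⊕ 0xAF = 0x33.
P[2]: D(K, 0xD7) = 0xCA; 0xCA ⊕ 0x21 = 0xEB.
P[3]: D(K, 0x48) = 0xBB; 0xBB ⊕ 0xD7 = 0x6C.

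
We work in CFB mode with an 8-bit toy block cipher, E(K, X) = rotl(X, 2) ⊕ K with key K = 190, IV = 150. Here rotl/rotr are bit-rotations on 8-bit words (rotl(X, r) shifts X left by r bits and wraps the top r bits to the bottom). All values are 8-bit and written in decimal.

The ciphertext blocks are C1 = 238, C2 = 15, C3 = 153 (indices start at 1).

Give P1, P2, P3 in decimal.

CFB decryption: P_i = C_i ⊕ E(K, C_{i−1}), with C_{0} = IV.
P1: E(K, 150) = 228; 238 ⊕ 228 = 10.
P2: E(K, 238) = 5; 15 ⊕ 5 = 10.
P3: E(K, 15) = 130; 153 ⊕ 130 = 27.

P1 = 10, P2 = 10, P3 = 27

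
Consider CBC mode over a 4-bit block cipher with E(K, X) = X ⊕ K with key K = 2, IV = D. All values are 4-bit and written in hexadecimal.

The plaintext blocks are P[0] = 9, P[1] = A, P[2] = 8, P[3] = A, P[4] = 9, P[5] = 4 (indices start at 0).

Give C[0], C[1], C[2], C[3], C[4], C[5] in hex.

C[0] = 6, C[1] = E, C[2] = 4, C[3] = C, C[4] = 7, C[5] = 1

CBC encryption: C_i = E(K, P_i ⊕ C_{i−1}), with C_{−1} = IV.
C[0]: P[0] ⊕ D = 4; E(K, 4) = 6.
C[1]: P[1] ⊕ 6 = C; E(K, C) = E.
C[2]: P[2] ⊕ E = 6; E(K, 6) = 4.
C[3]: P[3] ⊕ 4 = E; E(K, E) = C.
C[4]: P[4] ⊕ C = 5; E(K, 5) = 7.
C[5]: P[5] ⊕ 7 = 3; E(K, 3) = 1.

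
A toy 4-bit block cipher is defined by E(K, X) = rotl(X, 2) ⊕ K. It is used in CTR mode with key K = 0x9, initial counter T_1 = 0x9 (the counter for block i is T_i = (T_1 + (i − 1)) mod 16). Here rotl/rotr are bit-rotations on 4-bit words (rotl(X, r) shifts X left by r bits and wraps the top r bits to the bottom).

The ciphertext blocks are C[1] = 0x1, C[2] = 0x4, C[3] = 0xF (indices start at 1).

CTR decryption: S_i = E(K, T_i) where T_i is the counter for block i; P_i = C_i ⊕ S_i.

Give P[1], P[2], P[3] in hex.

P[1] = 0xE, P[2] = 0x7, P[3] = 0x8

P[1]: T = 0x9, S = E(K, T) = 0xF; 0x1 ⊕ 0xF = 0xE.
P[2]: T = 0xA, S = E(K, T) = 0x3; 0x4 ⊕ 0x3 = 0x7.
P[3]: T = 0xB, S = E(K, T) = 0x7; 0xF ⊕ 0x7 = 0x8.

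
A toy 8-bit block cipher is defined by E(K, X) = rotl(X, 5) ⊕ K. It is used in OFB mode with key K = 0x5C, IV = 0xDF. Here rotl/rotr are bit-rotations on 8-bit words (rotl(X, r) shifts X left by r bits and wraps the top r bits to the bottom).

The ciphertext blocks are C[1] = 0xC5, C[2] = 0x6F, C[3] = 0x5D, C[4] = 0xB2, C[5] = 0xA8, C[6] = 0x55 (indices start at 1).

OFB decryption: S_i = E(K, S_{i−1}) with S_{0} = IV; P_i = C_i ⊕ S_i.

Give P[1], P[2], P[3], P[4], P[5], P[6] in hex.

P[1] = 0x62, P[2] = 0xC7, P[3] = 0x14, P[4] = 0xC7, P[5] = 0x5A, P[6] = 0x57

P[1]: S = E(K, 0xDF) = 0xA7; 0xC5 ⊕ 0xA7 = 0x62.
P[2]: S = E(K, 0xA7) = 0xA8; 0x6F ⊕ 0xA8 = 0xC7.
P[3]: S = E(K, 0xA8) = 0x49; 0x5D ⊕ 0x49 = 0x14.
P[4]: S = E(K, 0x49) = 0x75; 0xB2 ⊕ 0x75 = 0xC7.
P[5]: S = E(K, 0x75) = 0xF2; 0xA8 ⊕ 0xF2 = 0x5A.
P[6]: S = E(K, 0xF2) = 0x02; 0x55 ⊕ 0x02 = 0x57.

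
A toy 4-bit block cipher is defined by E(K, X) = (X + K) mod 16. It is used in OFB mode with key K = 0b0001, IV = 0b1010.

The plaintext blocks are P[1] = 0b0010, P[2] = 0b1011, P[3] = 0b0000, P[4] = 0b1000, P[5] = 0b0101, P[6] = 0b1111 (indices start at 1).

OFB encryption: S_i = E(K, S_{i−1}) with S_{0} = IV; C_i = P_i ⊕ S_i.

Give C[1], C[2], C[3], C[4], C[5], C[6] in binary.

C[1]: S = E(K, 0b1010) = 0b1011; 0b0010 ⊕ 0b1011 = 0b1001.
C[2]: S = E(K, 0b1011) = 0b1100; 0b1011 ⊕ 0b1100 = 0b0111.
C[3]: S = E(K, 0b1100) = 0b1101; 0b0000 ⊕ 0b1101 = 0b1101.
C[4]: S = E(K, 0b1101) = 0b1110; 0b1000 ⊕ 0b1110 = 0b0110.
C[5]: S = E(K, 0b1110) = 0b1111; 0b0101 ⊕ 0b1111 = 0b1010.
C[6]: S = E(K, 0b1111) = 0b0000; 0b1111 ⊕ 0b0000 = 0b1111.

C[1] = 0b1001, C[2] = 0b0111, C[3] = 0b1101, C[4] = 0b0110, C[5] = 0b1010, C[6] = 0b1111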